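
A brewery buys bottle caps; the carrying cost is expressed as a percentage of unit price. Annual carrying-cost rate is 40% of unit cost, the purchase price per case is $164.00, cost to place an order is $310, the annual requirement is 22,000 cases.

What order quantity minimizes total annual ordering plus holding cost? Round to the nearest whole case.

Carrying cost H = $164 × 40% = $65.6000/case/yr
Q* = √(2·D·S / H) = √(2·22,000·310 / 65.6) = √207,926.8 ≈ 455.99

456 cases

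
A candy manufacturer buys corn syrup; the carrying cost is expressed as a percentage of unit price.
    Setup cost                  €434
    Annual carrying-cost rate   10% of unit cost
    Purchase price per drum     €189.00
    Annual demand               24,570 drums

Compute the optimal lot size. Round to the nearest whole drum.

1,062 drums

Carrying cost H = €189 × 10% = €18.9000/drum/yr
Q* = √(2·D·S / H) = √(2·24,570·434 / 18.9) = √1,128,400.0 ≈ 1,062.26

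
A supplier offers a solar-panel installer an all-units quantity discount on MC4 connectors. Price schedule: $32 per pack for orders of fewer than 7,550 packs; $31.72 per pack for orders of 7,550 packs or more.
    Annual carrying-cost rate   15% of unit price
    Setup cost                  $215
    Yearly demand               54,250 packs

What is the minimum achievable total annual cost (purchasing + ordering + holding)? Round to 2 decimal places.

$1,740,316.32

H₁ = 15%×$32 = $4.8000;  H₂ = 15%×$31.72 = $4.7580
EOQ₁ = √(2×54,250×215/4.8000) = 2,204.52  (< 7,550, feasible at tier 1)
EOQ₂ = √(2×54,250×215/4.7580) = 2,214.23  (< 7,550 → use Q = 7,550 at tier-2 price)
TC(tier 1 (EOQ₁), Q≈2,204.5) = $1,746,581.68
TC(tier 2, Q≈7,550.0) = $1,740,316.32
Minimum at tier 2: $1,740,316.32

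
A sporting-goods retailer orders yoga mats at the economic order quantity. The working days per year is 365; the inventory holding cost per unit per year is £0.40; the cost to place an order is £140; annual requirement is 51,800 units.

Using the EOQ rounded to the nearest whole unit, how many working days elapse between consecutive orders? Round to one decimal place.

EOQ = √(2DS/H) = √(2 × 51,800 × 140 / 0.4)
    = √(36,260,000.00) ≈ 6,021.63 → Q = 6,022 units
Days between orders = 365 / (D/Q) = 365 / 8.602 ≈ 42.433

42.4 days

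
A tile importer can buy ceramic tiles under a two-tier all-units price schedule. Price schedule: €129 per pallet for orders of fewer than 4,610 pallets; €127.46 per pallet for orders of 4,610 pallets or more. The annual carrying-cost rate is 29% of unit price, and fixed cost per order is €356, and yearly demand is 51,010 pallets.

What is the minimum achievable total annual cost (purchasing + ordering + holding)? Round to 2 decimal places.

€6,590,874.40

H₁ = 29%×€129 = €37.4100;  H₂ = 29%×€127.46 = €36.9634
EOQ₁ = √(2×51,010×356/37.4100) = 985.31  (< 4,610, feasible at tier 1)
EOQ₂ = √(2×51,010×356/36.9634) = 991.25  (< 4,610 → use Q = 4,610 at tier-2 price)
TC(tier 1 (EOQ₁), Q≈985.3) = €6,617,150.52
TC(tier 2, Q≈4,610.0) = €6,590,874.40
Minimum at tier 2: €6,590,874.40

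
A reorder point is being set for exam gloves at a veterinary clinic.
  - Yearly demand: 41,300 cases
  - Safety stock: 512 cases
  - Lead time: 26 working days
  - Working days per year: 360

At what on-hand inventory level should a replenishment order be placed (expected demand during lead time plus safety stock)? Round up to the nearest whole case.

Daily demand d = 41,300 / 360 = 114.722 cases/day
Demand during lead time = 114.722 × 26 = 2,982.78
Reorder point = 2,982.78 + 512 = 3,494.78 → round up

3,495 cases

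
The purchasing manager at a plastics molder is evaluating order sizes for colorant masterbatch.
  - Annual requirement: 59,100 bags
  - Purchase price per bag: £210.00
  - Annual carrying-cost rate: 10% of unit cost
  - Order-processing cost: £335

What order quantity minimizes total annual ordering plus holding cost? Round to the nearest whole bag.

1,373 bags

H = i·C = 0.1 × £210 = £21.0000 per bag-year
Q* = √(2·D·S / H) = √(2·59,100·335 / 21) = √1,885,571.4 ≈ 1,373.16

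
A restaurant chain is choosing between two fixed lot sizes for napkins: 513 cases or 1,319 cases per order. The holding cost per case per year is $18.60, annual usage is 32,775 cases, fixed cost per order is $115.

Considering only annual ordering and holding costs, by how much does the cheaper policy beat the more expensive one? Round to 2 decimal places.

For each Q, cost = (D/Q)·S + (Q/2)·H.
TC(513) = (32,775/513)×115 + (513/2)×18.6 = $12,118.12
TC(1,319) = (32,775/1,319)×115 + (1,319/2)×18.6 = $15,124.26
Cheaper: Q = 513.  Difference = $3,006.14

$3,006.14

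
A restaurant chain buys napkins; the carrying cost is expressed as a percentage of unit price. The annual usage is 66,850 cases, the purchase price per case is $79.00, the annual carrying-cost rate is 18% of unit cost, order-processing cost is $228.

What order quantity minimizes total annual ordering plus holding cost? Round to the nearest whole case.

1,464 cases

Carrying cost H = $79 × 18% = $14.2200/case/yr
2DS/H = 2·66,850·228/14.22 = 2,143,713.08
EOQ = √2,143,713.08 ≈ 1,464.14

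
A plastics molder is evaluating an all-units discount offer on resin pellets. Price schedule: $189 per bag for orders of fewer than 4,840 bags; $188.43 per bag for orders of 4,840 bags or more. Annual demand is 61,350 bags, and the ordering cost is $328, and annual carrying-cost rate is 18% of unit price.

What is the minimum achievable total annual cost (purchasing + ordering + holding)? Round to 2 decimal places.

$11,632,152.10

H₁ = 18%×$189 = $34.0200;  H₂ = 18%×$188.43 = $33.9174
EOQ₁ = √(2×61,350×328/34.0200) = 1,087.66  (< 4,840, feasible at tier 1)
EOQ₂ = √(2×61,350×328/33.9174) = 1,089.30  (< 4,840 → use Q = 4,840 at tier-2 price)
TC(tier 1 (EOQ₁), Q≈1,087.7) = $11,632,152.10
TC(tier 2, Q≈4,840.0) = $11,646,418.21
Minimum at tier 1 (EOQ₁): $11,632,152.10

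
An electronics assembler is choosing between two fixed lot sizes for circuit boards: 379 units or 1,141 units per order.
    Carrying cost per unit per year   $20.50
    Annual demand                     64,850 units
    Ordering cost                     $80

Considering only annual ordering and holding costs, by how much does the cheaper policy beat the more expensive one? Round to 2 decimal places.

$1,331.27

For each Q, cost = (D/Q)·S + (Q/2)·H.
TC(379) = (64,850/379)×80 + (379/2)×20.5 = $17,573.40
TC(1,141) = (64,850/1,141)×80 + (1,141/2)×20.5 = $16,242.14
|ΔTC| = |$17,573.40 − $16,242.14| = $1,331.27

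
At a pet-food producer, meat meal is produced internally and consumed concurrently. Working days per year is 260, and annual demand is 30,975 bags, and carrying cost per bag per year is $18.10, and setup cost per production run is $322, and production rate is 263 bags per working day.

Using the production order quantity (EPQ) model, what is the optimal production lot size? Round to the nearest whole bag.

1,419 bags

Daily demand d = 30,975/260 = 119.135; p = 263; 1 − d/p = 0.54702
EPQ = √(2DS / (H(1 − d/p)))
    = √(2 × 30,975 × 322 / (18.1 × 0.54702)) ≈ 1,419.41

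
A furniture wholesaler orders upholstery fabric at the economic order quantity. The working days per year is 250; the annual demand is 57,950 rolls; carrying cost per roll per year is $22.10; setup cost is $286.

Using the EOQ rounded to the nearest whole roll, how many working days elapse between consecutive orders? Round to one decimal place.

Q* = √(2·D·S / H) = √(2·57,950·286 / 22.1) = √1,499,882.4 ≈ 1,224.70 → Q = 1,225 rolls
Days between orders = 250 / (D/Q) = 250 / 47.306 ≈ 5.285

5.3 days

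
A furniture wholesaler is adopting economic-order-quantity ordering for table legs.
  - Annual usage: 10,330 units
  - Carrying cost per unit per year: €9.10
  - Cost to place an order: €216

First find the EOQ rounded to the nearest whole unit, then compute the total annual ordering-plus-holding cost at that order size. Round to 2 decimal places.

€6,372.54

Optimal lot size Q* = (2 × 10,330 × €216 / €9.1)^½ ≈ 700.28 → Q = 700 units
Annual ordering cost = (D/Q)·S = (10,330/700) × 216 = €3,187.54
Annual holding cost  = (Q/2)·H = (700/2) × 9.1 = €3,185.00
Total = €3,187.54 + €3,185.00 = €6,372.54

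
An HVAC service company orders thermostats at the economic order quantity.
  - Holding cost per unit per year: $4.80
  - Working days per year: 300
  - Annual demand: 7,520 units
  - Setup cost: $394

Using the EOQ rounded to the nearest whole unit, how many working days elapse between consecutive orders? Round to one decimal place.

EOQ = √(2DS/H) = √(2 × 7,520 × 394 / 4.8)
    = √(1,234,533.33) ≈ 1,111.10 → Q = 1,111 units
T = Q/D × 300 days = 1,111/7,520 × 300 = 44.322 days

44.3 days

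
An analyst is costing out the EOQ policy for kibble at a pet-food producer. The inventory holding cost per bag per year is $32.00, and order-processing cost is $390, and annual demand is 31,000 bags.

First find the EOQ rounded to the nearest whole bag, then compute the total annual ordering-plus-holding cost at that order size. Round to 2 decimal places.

Q* = √(2·D·S / H) = √(2·31,000·390 / 32) = √755,625.0 ≈ 869.27 → Q = 869 bags
Ordering: D/Q × S = 31,000/869 × $390 = $13,912.54
Holding:  Q/2 × H = 869/2 × $32 = $13,904.00
Total = $13,912.54 + $13,904.00 = $27,816.54

$27,816.54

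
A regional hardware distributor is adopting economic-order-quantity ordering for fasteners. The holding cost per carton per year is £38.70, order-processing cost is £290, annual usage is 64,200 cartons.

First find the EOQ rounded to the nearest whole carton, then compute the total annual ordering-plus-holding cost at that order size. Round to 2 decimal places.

Optimal lot size Q* = (2 × 64,200 × £290 / £38.7)^½ ≈ 980.90 → Q = 981 cartons
Annual ordering cost = (D/Q)·S = (64,200/981) × 290 = £18,978.59
Annual holding cost  = (Q/2)·H = (981/2) × 38.7 = £18,982.35
Total = £18,978.59 + £18,982.35 = £37,960.94

£37,960.94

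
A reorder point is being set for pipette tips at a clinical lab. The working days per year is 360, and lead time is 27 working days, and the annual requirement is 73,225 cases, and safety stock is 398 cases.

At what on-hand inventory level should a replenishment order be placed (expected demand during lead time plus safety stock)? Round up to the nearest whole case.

5,890 cases

Daily demand d = 73,225 / 360 = 203.403 cases/day
Demand during lead time = 203.403 × 27 = 5,491.88
Reorder point = 5,491.88 + 398 = 5,889.88 → round up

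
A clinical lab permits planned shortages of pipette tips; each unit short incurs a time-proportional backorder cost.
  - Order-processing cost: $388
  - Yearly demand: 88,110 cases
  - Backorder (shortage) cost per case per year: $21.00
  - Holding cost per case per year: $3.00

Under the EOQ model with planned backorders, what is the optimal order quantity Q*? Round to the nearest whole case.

5,104 cases

Basic EOQ = √(2·88,110·388/3) = 4,774.005
Backorder adjustment √((H+b)/b) = √((3+21)/21) = 1.0690
Q* = 4,774.005 × 1.0690 ≈ 5,103.63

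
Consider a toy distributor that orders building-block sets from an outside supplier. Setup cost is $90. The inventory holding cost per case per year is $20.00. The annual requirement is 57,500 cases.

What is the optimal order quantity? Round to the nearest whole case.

EOQ = √(2DS/H) = √(2 × 57,500 × 90 / 20)
    = √(517,500.00) ≈ 719.37

719 cases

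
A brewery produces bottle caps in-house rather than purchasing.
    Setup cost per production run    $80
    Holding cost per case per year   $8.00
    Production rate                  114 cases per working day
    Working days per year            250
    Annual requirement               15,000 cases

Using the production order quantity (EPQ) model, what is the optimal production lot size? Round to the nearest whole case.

796 cases

d = 15,000/250 = 60.0000 cases/day;  effective holding cost H(1 − d/p) = 8·(1 − 60.0000/114) = 3.78947
Q* = √(2DS / H_eff) = √(2·15,000·80 / 3.78947) ≈ 795.82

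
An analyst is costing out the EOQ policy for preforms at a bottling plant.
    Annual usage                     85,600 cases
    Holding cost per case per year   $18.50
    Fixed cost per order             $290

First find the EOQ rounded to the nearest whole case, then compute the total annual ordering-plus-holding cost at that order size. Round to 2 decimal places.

$30,306.57

EOQ = √(2DS/H) = √(2 × 85,600 × 290 / 18.5)
    = √(2,683,675.68) ≈ 1,638.19 → Q = 1,638 cases
Annual ordering cost = (D/Q)·S = (85,600/1,638) × 290 = $15,155.07
Annual holding cost  = (Q/2)·H = (1,638/2) × 18.5 = $15,151.50
Total = $15,155.07 + $15,151.50 = $30,306.57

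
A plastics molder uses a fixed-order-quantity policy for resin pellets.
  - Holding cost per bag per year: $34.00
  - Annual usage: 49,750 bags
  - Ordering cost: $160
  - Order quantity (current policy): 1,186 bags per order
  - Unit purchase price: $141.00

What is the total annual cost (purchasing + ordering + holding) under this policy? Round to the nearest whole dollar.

$7,041,624

Ordering: D/Q × S = 49,750/1,186 × $160 = $6,711.64
Holding:  Q/2 × H = 1,186/2 × $34 = $20,162.00
Purchase cost = D·C = 49,750 × 141 = $7,014,750.00
Total = $6,711.64 + $20,162.00 + $7,014,750.00 = $7,041,623.64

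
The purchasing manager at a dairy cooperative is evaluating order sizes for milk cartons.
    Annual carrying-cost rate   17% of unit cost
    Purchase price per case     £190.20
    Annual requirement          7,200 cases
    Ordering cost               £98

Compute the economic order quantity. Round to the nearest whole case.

209 cases

Holding cost per case per year: H = 17% × £190.2 = £32.3340
EOQ = √(2DS/H) = √(2 × 7,200 × 98 / 32.334)
    = √(43,644.46) ≈ 208.91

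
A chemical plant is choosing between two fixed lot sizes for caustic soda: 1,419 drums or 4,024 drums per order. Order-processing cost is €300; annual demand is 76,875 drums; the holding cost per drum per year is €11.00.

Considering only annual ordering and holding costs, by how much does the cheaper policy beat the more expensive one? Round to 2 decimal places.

€3,806.09

For each Q, cost = (D/Q)·S + (Q/2)·H.
TC(1,419) = (76,875/1,419)×300 + (1,419/2)×11 = €24,057.14
TC(4,024) = (76,875/4,024)×300 + (4,024/2)×11 = €27,863.24
|ΔTC| = |€24,057.14 − €27,863.24| = €3,806.09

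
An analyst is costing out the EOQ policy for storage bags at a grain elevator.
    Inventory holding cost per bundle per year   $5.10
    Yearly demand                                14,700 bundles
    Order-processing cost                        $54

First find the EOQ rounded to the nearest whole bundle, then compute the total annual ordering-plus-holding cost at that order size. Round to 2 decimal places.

$2,845.48

EOQ = √(2DS/H) = √(2 × 14,700 × 54 / 5.1)
    = √(311,294.12) ≈ 557.94 → Q = 558 bundles
Annual ordering cost = (D/Q)·S = (14,700/558) × 54 = $1,422.58
Annual holding cost  = (Q/2)·H = (558/2) × 5.1 = $1,422.90
Total = $1,422.58 + $1,422.90 = $2,845.48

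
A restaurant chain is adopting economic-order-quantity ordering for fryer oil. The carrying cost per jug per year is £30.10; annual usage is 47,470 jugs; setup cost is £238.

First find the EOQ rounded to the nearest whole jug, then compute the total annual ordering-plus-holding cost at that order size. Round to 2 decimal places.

£26,079.33

Optimal lot size Q* = (2 × 47,470 × £238 / £30.1)^½ ≈ 866.42 → Q = 866 jugs
Ordering: D/Q × S = 47,470/866 × £238 = £13,046.03
Holding:  Q/2 × H = 866/2 × £30.1 = £13,033.30
Total = £13,046.03 + £13,033.30 = £26,079.33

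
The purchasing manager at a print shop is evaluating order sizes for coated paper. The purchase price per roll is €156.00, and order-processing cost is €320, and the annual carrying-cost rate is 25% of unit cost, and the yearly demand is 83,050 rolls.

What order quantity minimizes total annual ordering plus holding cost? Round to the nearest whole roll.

1,167 rolls

Carrying cost H = €156 × 25% = €39.0000/roll/yr
Q* = √(2·D·S / H) = √(2·83,050·320 / 39) = √1,362,871.8 ≈ 1,167.42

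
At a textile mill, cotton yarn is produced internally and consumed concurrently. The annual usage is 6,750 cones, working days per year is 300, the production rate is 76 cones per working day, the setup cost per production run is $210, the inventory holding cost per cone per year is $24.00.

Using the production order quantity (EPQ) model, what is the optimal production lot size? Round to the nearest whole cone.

d = 6,750/300 = 22.5000 cones/day;  effective holding cost H(1 − d/p) = 24·(1 − 22.5000/76) = 16.89474
Q* = √(2DS / H_eff) = √(2·6,750·210 / 16.89474) ≈ 409.64

410 cones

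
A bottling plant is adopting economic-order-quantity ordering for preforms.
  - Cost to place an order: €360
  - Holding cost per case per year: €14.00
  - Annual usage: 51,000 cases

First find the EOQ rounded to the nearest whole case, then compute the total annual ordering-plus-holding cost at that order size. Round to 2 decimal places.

€22,673.33

Optimal lot size Q* = (2 × 51,000 × €360 / €14)^½ ≈ 1,619.52 → Q = 1,620 cases
Orders/yr = 51,000/1,620 = 31.481; ordering cost = 31.481 × €360 = €11,333.33
Average inventory = 1,620/2 = 810; holding cost = 810 × €14 = €11,340.00
Total = €11,333.33 + €11,340.00 = €22,673.33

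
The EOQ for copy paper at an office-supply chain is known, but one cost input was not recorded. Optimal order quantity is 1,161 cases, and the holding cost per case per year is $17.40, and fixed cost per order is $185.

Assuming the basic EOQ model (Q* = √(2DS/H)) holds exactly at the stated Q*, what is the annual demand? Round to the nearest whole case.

63,389 cases per year

Since Q* = (2DS/H)^½, squaring gives Q*²·H = 2DS.
D = Q²H / (2S) = 1,161² × 17.4 / (2 × 185) = 63,388.72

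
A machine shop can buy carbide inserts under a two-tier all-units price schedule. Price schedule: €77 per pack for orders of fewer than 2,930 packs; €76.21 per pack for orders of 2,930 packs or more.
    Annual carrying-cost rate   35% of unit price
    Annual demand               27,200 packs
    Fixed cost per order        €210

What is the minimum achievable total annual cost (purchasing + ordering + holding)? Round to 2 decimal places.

H₁ = 35%×€77 = €26.9500;  H₂ = 35%×€76.21 = €26.6735
EOQ₁ = √(2×27,200×210/26.9500) = 651.07  (< 2,930, feasible at tier 1)
EOQ₂ = √(2×27,200×210/26.6735) = 654.44  (< 2,930 → use Q = 2,930 at tier-2 price)
TC(tier 1 (EOQ₁), Q≈651.1) = €2,111,946.42
TC(tier 2, Q≈2,930.0) = €2,113,938.17
Minimum at tier 1 (EOQ₁): €2,111,946.42

€2,111,946.42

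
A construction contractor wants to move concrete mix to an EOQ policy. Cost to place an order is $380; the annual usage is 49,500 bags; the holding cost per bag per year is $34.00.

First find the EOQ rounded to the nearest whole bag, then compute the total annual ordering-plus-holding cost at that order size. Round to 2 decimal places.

$35,764.23

EOQ = √(2DS/H) = √(2 × 49,500 × 380 / 34)
    = √(1,106,470.59) ≈ 1,051.89 → Q = 1,052 bags
Annual ordering cost = (D/Q)·S = (49,500/1,052) × 380 = $17,880.23
Annual holding cost  = (Q/2)·H = (1,052/2) × 34 = $17,884.00
Total = $17,880.23 + $17,884.00 = $35,764.23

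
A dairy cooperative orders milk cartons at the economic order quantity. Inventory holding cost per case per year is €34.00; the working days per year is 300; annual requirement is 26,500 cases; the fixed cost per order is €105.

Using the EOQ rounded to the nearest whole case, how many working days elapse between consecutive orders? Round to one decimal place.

4.6 days

EOQ = √(2DS/H) = √(2 × 26,500 × 105 / 34)
    = √(163,676.47) ≈ 404.57 → Q = 405 cases
Cycle time = (working days × Q)/D = (300 × 405) / 26,500 = 4.585 days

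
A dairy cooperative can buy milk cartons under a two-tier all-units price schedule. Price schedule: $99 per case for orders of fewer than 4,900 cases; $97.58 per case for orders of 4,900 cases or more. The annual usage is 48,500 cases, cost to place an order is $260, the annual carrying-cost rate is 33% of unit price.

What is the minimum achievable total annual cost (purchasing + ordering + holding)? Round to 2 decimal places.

H₁ = 33%×$99 = $32.6700;  H₂ = 33%×$97.58 = $32.2014
EOQ₁ = √(2×48,500×260/32.6700) = 878.61  (< 4,900, feasible at tier 1)
EOQ₂ = √(2×48,500×260/32.2014) = 884.98  (< 4,900 → use Q = 4,900 at tier-2 price)
TC(tier 1 (EOQ₁), Q≈878.6) = $4,830,204.31
TC(tier 2, Q≈4,900.0) = $4,814,096.90
Minimum at tier 2: $4,814,096.90

$4,814,096.90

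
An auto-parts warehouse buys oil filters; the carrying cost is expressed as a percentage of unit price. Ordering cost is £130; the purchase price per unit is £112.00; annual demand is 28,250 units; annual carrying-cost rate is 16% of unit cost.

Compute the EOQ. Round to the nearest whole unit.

640 units

Holding cost per unit per year: H = 16% × £112 = £17.9200
Q* = √(2·D·S / H) = √(2·28,250·130 / 17.92) = √409,877.2 ≈ 640.22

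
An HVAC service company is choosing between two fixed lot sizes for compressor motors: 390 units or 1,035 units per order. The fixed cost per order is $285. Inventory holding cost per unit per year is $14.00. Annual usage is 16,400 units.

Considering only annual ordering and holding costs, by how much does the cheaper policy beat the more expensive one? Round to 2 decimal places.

Annual cost at Q: ordering D·S/Q plus holding Q·H/2.
TC(390) = (16,400/390)×285 + (390/2)×14 = $14,714.62
TC(1,035) = (16,400/1,035)×285 + (1,035/2)×14 = $11,760.94
Cheaper: Q = 1,035.  Difference = $2,953.67

$2,953.67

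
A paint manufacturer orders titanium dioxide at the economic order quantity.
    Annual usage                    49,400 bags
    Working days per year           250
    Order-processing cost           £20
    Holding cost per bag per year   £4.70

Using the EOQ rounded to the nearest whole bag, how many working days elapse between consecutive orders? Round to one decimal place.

Q* = √(2·D·S / H) = √(2·49,400·20 / 4.7) = √420,425.5 ≈ 648.40 → Q = 648 bags
T = Q/D × 250 days = 648/49,400 × 250 = 3.279 days

3.3 days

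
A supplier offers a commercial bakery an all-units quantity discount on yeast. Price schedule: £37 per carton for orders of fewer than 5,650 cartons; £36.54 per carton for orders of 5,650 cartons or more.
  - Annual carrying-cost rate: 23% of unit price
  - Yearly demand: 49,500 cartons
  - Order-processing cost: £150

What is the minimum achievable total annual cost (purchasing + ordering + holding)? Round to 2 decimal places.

H₁ = 23%×£37 = £8.5100;  H₂ = 23%×£36.54 = £8.4042
EOQ₁ = √(2×49,500×150/8.5100) = 1,320.99  (< 5,650, feasible at tier 1)
EOQ₂ = √(2×49,500×150/8.4042) = 1,329.28  (< 5,650 → use Q = 5,650 at tier-2 price)
TC(tier 1 (EOQ₁), Q≈1,321.0) = £1,842,741.60
TC(tier 2, Q≈5,650.0) = £1,833,786.02
Minimum at tier 2: £1,833,786.02

£1,833,786.02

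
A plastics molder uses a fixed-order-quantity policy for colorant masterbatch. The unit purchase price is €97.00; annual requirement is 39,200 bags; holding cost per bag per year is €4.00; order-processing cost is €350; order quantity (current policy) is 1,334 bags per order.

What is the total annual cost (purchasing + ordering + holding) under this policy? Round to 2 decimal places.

Ordering: D/Q × S = 39,200/1,334 × €350 = €10,284.86
Holding:  Q/2 × H = 1,334/2 × €4 = €2,668.00
Purchase cost = D·C = 39,200 × 97 = €3,802,400.00
Total = €10,284.86 + €2,668.00 + €3,802,400.00 = €3,815,352.86

€3,815,352.86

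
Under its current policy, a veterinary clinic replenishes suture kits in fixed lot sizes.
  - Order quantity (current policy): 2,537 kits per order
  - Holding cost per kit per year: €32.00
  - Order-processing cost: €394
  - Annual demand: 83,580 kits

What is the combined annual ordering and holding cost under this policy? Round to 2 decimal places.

€53,572.10

Annual ordering cost = (D/Q)·S = (83,580/2,537) × 394 = €12,980.10
Annual holding cost  = (Q/2)·H = (2,537/2) × 32 = €40,592.00
Total = €12,980.10 + €40,592.00 = €53,572.10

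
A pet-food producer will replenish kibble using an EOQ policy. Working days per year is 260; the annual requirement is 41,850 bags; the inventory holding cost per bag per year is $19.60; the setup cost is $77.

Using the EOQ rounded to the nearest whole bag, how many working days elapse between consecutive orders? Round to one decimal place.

2DS/H = 2·41,850·77/19.6 = 328,821.43
EOQ = √328,821.43 ≈ 573.43 → Q = 573 bags
Cycle time = (working days × Q)/D = (260 × 573) / 41,850 = 3.560 days

3.6 days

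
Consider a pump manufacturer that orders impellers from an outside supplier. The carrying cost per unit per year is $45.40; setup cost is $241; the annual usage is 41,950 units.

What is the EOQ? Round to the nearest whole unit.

667 units

Q* = √(2·D·S / H) = √(2·41,950·241 / 45.4) = √445,372.2 ≈ 667.36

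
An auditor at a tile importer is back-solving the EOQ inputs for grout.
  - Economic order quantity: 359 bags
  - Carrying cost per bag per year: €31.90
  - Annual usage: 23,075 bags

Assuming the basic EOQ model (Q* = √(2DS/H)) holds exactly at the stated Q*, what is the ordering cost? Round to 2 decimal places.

€89.09

EOQ relation: Q² = 2DS/H, so rearrange for the unknown.
S = Q²H / (2D) = 359² × 31.9 / (2 × 23,075) = 89.0857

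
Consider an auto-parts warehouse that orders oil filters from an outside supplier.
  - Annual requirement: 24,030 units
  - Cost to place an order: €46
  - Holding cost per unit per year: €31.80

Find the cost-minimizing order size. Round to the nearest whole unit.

EOQ = √(2DS/H) = √(2 × 24,030 × 46 / 31.8)
    = √(69,520.75) ≈ 263.67

264 units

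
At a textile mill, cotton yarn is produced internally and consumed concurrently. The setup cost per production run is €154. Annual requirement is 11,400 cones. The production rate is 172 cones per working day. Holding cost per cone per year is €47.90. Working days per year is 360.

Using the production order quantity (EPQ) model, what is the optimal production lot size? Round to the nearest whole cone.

Daily demand d = 11,400/360 = 31.667; p = 172; 1 − d/p = 0.81589
EPQ = √(2DS / (H(1 − d/p)))
    = √(2 × 11,400 × 154 / (47.9 × 0.81589)) ≈ 299.74

300 cones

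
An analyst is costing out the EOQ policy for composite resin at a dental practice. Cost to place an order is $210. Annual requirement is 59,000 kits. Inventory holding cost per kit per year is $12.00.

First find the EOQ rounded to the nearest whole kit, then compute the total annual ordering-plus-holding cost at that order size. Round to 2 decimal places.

$17,244.13

Q* = √(2·D·S / H) = √(2·59,000·210 / 12) = √2,065,000.0 ≈ 1,437.01 → Q = 1,437 kits
Ordering: D/Q × S = 59,000/1,437 × $210 = $8,622.13
Holding:  Q/2 × H = 1,437/2 × $12 = $8,622.00
Total = $8,622.13 + $8,622.00 = $17,244.13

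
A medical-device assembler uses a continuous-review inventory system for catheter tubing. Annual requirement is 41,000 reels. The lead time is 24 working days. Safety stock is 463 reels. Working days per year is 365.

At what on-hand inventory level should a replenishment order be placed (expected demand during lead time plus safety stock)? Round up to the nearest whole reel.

Daily demand d = 41,000 / 365 = 112.329 reels/day
Demand during lead time = 112.329 × 24 = 2,695.89
Reorder point = 2,695.89 + 463 = 3,158.89 → round up

3,159 reels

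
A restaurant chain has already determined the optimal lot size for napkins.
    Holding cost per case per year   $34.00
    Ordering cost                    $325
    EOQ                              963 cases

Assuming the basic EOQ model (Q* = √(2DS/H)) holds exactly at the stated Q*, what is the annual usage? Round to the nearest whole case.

From Q* = √(2DS/H) ⇒ Q*² = 2DS/H.
D = Q²H / (2S) = 963² × 34 / (2 × 325) = 48,508.53

48,509 cases per year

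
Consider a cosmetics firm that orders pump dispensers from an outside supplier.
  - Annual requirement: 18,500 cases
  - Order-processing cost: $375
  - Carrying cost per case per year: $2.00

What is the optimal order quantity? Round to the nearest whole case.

2,634 cases

2DS/H = 2·18,500·375/2 = 6,937,500.00
EOQ = √6,937,500.00 ≈ 2,633.91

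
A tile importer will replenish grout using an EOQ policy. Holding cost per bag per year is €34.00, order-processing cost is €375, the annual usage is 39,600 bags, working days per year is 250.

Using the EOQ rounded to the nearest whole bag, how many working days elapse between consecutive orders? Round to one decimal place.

5.9 days

Optimal lot size Q* = (2 × 39,600 × €375 / €34)^½ ≈ 934.63 → Q = 935 bags
Days between orders = 250 / (D/Q) = 250 / 42.353 ≈ 5.903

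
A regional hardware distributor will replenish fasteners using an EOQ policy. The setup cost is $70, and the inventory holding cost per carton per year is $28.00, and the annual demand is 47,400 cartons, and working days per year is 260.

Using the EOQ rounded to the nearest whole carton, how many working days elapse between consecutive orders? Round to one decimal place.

Optimal lot size Q* = (2 × 47,400 × $70 / $28)^½ ≈ 486.83 → Q = 487 cartons
Days between orders = 260 / (D/Q) = 260 / 97.331 ≈ 2.671

2.7 days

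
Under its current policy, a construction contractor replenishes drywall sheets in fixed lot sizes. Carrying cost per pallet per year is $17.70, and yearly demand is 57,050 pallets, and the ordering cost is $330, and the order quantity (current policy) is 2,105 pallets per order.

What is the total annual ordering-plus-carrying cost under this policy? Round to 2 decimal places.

$27,572.96

Orders/yr = 57,050/2,105 = 27.102; ordering cost = 27.102 × $330 = $8,943.71
Average inventory = 2,105/2 = 1052.5; holding cost = 1052.5 × $17.7 = $18,629.25
Total = $8,943.71 + $18,629.25 = $27,572.96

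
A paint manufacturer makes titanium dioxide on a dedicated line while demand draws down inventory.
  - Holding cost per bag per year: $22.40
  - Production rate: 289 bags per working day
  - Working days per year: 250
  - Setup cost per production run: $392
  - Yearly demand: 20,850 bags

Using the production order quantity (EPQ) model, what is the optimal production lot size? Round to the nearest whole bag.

d = 20,850/250 = 83.4000 bags/day;  effective holding cost H(1 − d/p) = 22.4·(1 − 83.4000/289) = 15.93578
Q* = √(2DS / H_eff) = √(2·20,850·392 / 15.93578) ≈ 1,012.80

1,013 bags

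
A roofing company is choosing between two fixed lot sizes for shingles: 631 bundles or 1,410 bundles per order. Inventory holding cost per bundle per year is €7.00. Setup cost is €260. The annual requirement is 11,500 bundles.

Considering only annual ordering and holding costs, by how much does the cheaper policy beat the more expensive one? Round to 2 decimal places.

€108.56

For each Q, cost = (D/Q)·S + (Q/2)·H.
TC(631) = (11,500/631)×260 + (631/2)×7 = €6,947.01
TC(1,410) = (11,500/1,410)×260 + (1,410/2)×7 = €7,055.57
Lots of 631 are cheaper by €108.56.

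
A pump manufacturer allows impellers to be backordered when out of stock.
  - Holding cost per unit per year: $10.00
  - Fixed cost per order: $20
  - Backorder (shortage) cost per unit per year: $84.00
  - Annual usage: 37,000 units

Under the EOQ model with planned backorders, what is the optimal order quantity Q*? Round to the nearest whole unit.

Basic EOQ = √(2·37,000·20/10) = 384.708
Backorder adjustment √((H+b)/b) = √((10+84)/84) = 1.0579
Q* = 384.708 × 1.0579 ≈ 406.96

407 units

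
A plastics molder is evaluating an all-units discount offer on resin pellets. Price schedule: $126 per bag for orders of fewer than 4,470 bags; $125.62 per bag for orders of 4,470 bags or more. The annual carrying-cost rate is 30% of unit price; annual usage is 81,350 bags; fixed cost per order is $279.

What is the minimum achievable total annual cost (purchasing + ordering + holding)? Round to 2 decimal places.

$10,291,523.02

H₁ = 30%×$126 = $37.8000;  H₂ = 30%×$125.62 = $37.6860
EOQ₁ = √(2×81,350×279/37.8000) = 1,095.85  (< 4,470, feasible at tier 1)
EOQ₂ = √(2×81,350×279/37.6860) = 1,097.50  (< 4,470 → use Q = 4,470 at tier-2 price)
TC(tier 1 (EOQ₁), Q≈1,095.8) = $10,291,523.02
TC(tier 2, Q≈4,470.0) = $10,308,492.76
Minimum at tier 1 (EOQ₁): $10,291,523.02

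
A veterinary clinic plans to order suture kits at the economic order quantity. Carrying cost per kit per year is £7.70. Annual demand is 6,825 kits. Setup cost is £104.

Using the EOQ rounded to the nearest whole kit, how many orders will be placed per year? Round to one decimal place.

15.9 orders per year

EOQ = √(2DS/H) = √(2 × 6,825 × 104 / 7.7)
    = √(184,363.64) ≈ 429.38 → Q = 429
Orders per year = D/Q = 6,825 / 429 = 15.909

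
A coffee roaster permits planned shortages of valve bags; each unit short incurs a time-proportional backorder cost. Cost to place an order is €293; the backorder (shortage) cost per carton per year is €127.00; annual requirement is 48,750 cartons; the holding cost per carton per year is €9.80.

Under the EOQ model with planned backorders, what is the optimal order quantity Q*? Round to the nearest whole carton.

1,772 cartons

Basic EOQ = √(2·48,750·293/9.8) = 1,707.352
Backorder adjustment √((H+b)/b) = √((9.8+127)/127) = 1.0379
Q* = 1,707.352 × 1.0379 ≈ 1,772.00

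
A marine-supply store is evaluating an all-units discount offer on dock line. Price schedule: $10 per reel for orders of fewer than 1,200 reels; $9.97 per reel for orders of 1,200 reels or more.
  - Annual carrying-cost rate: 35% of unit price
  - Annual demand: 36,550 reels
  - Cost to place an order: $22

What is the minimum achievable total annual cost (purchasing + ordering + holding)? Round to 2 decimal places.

$367,167.28

H₁ = 35%×$10 = $3.5000;  H₂ = 35%×$9.97 = $3.4895
EOQ₁ = √(2×36,550×22/3.5000) = 677.85  (< 1,200, feasible at tier 1)
EOQ₂ = √(2×36,550×22/3.4895) = 678.87  (< 1,200 → use Q = 1,200 at tier-2 price)
TC(tier 1 (EOQ₁), Q≈677.9) = $367,872.49
TC(tier 2, Q≈1,200.0) = $367,167.28
Minimum at tier 2: $367,167.28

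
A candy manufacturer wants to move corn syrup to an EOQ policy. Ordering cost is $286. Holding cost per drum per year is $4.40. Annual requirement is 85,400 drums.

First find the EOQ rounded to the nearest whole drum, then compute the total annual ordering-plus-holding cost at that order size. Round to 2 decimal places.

Optimal lot size Q* = (2 × 85,400 × $286 / $4.4)^½ ≈ 3,331.97 → Q = 3,332 drums
Ordering: D/Q × S = 85,400/3,332 × $286 = $7,330.25
Holding:  Q/2 × H = 3,332/2 × $4.4 = $7,330.40
Total = $7,330.25 + $7,330.40 = $14,660.65

$14,660.65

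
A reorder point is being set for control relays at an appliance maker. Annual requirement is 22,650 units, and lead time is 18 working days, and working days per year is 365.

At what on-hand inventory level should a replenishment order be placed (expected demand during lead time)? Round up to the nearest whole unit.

Daily demand d = 22,650 / 365 = 62.055 units/day
Demand during lead time = 62.055 × 18 = 1,116.99
Reorder point = 1,116.99 → round up

1,117 units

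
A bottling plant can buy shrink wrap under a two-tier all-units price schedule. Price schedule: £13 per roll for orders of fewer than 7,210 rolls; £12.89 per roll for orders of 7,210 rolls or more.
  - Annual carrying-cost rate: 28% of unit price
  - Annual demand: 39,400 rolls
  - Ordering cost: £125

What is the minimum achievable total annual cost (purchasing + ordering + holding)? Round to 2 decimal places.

£518,187.82

H₁ = 28%×£13 = £3.6400;  H₂ = 28%×£12.89 = £3.6092
EOQ₁ = √(2×39,400×125/3.6400) = 1,645.01  (< 7,210, feasible at tier 1)
EOQ₂ = √(2×39,400×125/3.6092) = 1,652.01  (< 7,210 → use Q = 7,210 at tier-2 price)
TC(tier 1 (EOQ₁), Q≈1,645.0) = £518,187.82
TC(tier 2, Q≈7,210.0) = £521,560.25
Minimum at tier 1 (EOQ₁): £518,187.82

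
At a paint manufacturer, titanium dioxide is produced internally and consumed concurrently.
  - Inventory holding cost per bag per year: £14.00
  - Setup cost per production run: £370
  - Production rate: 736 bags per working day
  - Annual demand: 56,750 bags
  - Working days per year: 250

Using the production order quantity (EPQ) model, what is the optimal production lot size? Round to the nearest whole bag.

d = 56,750/250 = 227.0000 bags/day;  effective holding cost H(1 − d/p) = 14·(1 − 227.0000/736) = 9.68207
Q* = √(2DS / H_eff) = √(2·56,750·370 / 9.68207) ≈ 2,082.64

2,083 bags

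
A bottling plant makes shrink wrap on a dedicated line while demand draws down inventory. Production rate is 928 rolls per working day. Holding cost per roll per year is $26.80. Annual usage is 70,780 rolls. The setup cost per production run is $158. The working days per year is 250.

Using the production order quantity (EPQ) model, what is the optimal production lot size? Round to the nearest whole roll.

d = 70,780/250 = 283.1200 rolls/day;  effective holding cost H(1 − d/p) = 26.8·(1 − 283.1200/928) = 18.62369
Q* = √(2DS / H_eff) = √(2·70,780·158 / 18.62369) ≈ 1,095.89

1,096 rolls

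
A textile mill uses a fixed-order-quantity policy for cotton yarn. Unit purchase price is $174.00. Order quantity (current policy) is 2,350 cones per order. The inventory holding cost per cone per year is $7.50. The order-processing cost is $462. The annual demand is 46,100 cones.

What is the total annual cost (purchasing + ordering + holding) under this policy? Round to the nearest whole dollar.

Ordering: D/Q × S = 46,100/2,350 × $462 = $9,063.06
Holding:  Q/2 × H = 2,350/2 × $7.5 = $8,812.50
Purchase cost = D·C = 46,100 × 174 = $8,021,400.00
Total = $9,063.06 + $8,812.50 + $8,021,400.00 = $8,039,275.56

$8,039,276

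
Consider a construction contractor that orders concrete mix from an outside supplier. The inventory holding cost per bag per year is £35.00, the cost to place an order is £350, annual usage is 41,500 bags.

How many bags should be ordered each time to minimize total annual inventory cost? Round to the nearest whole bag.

911 bags

Q* = √(2·D·S / H) = √(2·41,500·350 / 35) = √830,000.0 ≈ 911.04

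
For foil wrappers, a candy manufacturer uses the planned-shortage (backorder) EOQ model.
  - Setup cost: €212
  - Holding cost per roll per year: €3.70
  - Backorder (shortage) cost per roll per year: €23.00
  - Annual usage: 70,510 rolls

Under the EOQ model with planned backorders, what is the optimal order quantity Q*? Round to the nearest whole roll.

Basic EOQ = √(2·70,510·212/3.7) = 2,842.545
Backorder adjustment √((H+b)/b) = √((3.7+23)/23) = 1.0774
Q* = 2,842.545 × 1.0774 ≈ 3,062.66

3,063 rolls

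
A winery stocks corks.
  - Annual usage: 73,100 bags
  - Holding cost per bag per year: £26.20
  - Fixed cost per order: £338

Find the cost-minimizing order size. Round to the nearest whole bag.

1,373 bags

EOQ = √(2DS/H) = √(2 × 73,100 × 338 / 26.2)
    = √(1,886,091.60) ≈ 1,373.35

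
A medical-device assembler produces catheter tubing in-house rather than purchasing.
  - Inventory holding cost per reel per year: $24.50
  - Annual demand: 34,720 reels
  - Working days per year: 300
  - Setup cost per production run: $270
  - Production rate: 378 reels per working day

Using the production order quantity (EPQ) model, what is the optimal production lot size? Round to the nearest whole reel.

d = 34,720/300 = 115.7333 reels/day;  effective holding cost H(1 − d/p) = 24.5·(1 − 115.7333/378) = 16.99877
Q* = √(2DS / H_eff) = √(2·34,720·270 / 16.99877) ≈ 1,050.21

1,050 reels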